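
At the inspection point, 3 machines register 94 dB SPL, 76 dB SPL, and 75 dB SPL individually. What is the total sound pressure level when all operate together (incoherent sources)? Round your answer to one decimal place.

Incoherent sources combine by intensity addition: L_total = 10·log₁₀(Σ 10^(L_i/10)).
Σ 10^(L/10) = 10^(94/10) + 10^(76/10) + 10^(75/10) = 2.583e+09.
L_total = 10·log₁₀(2.583e+09) = 94.12 dB SPL.

94.1 dB SPL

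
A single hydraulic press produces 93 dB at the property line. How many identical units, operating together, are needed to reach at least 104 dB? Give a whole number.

13

Need L₁ + 10·log₁₀ N ≥ 104, i.e. log₁₀ N ≥ 1.10.
N ≥ 10^(11.0/10) = 12.589, so N = 13.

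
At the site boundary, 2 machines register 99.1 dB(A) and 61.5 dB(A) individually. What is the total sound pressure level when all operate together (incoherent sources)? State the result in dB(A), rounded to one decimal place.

99.1 dB(A)

For uncorrelated sources the intensities add, so convert each level to linear form, sum, and take 10·log₁₀ of the total.
Σ 10^(L/10) = 10^(99.1/10) + 10^(61.5/10) = 8.130e+09.
L_total = 10·log₁₀(8.130e+09) = 99.10 dB(A).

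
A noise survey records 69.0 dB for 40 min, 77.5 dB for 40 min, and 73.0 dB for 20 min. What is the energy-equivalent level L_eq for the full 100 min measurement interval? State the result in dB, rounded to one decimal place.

L_eq = 10·log₁₀[(1/T)·Σ tᵢ·10^(Lᵢ/10)] with T = 100 min.
Σ tᵢ·10^(Lᵢ/10) = 40·10^(69.0/10) + 40·10^(77.5/10) + 20·10^(73.0/10) = 2.966e+09.
L_eq = 10·log₁₀(2.966e+09/100) = 74.72 dB.

74.7 dB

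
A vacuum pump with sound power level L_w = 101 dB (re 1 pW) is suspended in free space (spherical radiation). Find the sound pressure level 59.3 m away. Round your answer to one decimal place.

54.5 dB

The power spreads over a sphere of area 4π·r², so L_p = L_w − 10·log₁₀(4π·r²).
4π·r² = 4.419e+04 m², 10·log₁₀ of that is 46.453 dB.
L_p = 101 − 46.453 = 54.55 dB.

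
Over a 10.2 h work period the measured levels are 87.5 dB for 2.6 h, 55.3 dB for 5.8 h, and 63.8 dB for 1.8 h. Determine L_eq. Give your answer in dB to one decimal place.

The energy average is taken in the linear domain: L_eq = 10·log₁₀[(Σ tᵢ·10^(Lᵢ/10))/T], T = 10.2 h.
Σ tᵢ·10^(Lᵢ/10) = 2.6·10^(87.5/10) + 5.8·10^(55.3/10) + 1.8·10^(63.8/10) = 1.468e+09.
L_eq = 10·log₁₀(1.468e+09/10.2) = 81.58 dB.

81.6 dB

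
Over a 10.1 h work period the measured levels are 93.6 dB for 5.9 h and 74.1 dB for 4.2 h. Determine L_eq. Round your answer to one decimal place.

91.3 dB

Weight each interval's intensity by its duration and average over T = 10.1 h:
Σ tᵢ·10^(Lᵢ/10) = 5.9·10^(93.6/10) + 4.2·10^(74.1/10) = 1.362e+10.
L_eq = 10·log₁₀(1.362e+10/10.1) = 91.30 dB.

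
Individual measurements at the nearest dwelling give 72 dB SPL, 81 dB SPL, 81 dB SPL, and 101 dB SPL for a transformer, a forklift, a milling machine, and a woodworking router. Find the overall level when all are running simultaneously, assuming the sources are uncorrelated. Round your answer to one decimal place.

For uncorrelated sources the intensities add, so convert each level to linear form, sum, and take 10·log₁₀ of the total.
Σ 10^(L/10) = 10^(72/10) + 10^(81/10) + 10^(81/10) + 10^(101/10) = 1.286e+10.
L_total = 10·log₁₀(1.286e+10) = 101.09 dB SPL.

101.1 dB SPL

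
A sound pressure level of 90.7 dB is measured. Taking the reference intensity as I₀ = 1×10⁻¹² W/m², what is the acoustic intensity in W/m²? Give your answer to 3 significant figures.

I = I₀·10^(L/10) = 10⁻¹² × 10^(90.7/10) = 10^(-2.930).

0.00117 W/m²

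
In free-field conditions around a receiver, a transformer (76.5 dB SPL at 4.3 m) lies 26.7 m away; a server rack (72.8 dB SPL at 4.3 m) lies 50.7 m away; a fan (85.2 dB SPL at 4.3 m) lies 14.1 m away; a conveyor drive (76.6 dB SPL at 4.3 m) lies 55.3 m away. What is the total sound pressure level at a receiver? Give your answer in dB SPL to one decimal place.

75.1 dB SPL

Apply inverse-square spreading to bring every level to the receiver, then sum 10^(L/10).
transformer: 76.5 − 20·log₁₀(26.7/4.3) = 76.5 − 15.86 = 60.64 dB SPL.
server rack: 72.8 − 20·log₁₀(50.7/4.3) = 72.8 − 21.43 = 51.37 dB SPL.
fan: 85.2 − 20·log₁₀(14.1/4.3) = 85.2 − 10.32 = 74.88 dB SPL.
conveyor drive: 76.6 − 20·log₁₀(55.3/4.3) = 76.6 − 22.19 = 54.41 dB SPL.
Σ 10^(L/10) = 3.237e+07 → L_total = 10·log₁₀(3.237e+07) = 75.10 dB SPL.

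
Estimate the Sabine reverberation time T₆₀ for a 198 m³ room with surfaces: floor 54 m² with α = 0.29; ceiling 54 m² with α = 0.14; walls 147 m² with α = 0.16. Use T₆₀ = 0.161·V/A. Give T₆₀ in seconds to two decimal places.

0.68 s

Summing Sᵢαᵢ: 54·0.29 + 54·0.14 + 147·0.16 = 46.74 m².
T₆₀ = 0.161 × 198 / 46.74 = 0.682 s.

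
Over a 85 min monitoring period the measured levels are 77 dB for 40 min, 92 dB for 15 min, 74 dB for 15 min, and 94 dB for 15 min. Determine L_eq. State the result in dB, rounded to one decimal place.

88.8 dB

The energy average is taken in the linear domain: L_eq = 10·log₁₀[(Σ tᵢ·10^(Lᵢ/10))/T], T = 85 min.
Σ tᵢ·10^(Lᵢ/10) = 40·10^(77/10) + 15·10^(92/10) + 15·10^(74/10) + 15·10^(94/10) = 6.383e+10.
L_eq = 10·log₁₀(6.383e+10/85) = 88.76 dB.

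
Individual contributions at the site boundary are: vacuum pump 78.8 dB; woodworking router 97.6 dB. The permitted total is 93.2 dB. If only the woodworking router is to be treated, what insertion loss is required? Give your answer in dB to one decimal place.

The untreated sources together contribute 10^(78.8/10) = 7.586e+07, i.e. 78.80 dB.
To meet 93.2 dB overall, the treated woodworking router may contribute at most 10^(93.2/10) − 7.586e+07 = 2.013e+09, i.e. 93.04 dB.
Required insertion loss = 97.6 − 93.04 = 4.56 dB.

4.6 dB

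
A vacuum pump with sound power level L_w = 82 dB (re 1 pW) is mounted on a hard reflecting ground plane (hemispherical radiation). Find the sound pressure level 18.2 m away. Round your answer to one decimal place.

Free-field hemispherical radiation: L_p = L_w − 10·log₁₀(2π·r²), r = 18.2 m.
2π·r² = 2081 m², 10·log₁₀ of that is 33.183 dB.
L_p = 82 − 33.183 = 48.82 dB.

48.8 dB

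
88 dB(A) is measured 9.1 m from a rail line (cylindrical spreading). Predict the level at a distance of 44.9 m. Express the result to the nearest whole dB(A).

Cylindrical spreading from a line source gives a 10·log₁₀(r₂/r₁) drop.
L₂ = 88 − 10·log₁₀(44.9/9.1) = 88 − 6.932 = 81.07 dB(A).

81 dB(A)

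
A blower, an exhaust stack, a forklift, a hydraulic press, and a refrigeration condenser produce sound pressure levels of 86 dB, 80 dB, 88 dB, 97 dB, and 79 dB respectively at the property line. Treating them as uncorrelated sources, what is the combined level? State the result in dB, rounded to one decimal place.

For uncorrelated sources the intensities add, so convert each level to linear form, sum, and take 10·log₁₀ of the total.
Σ 10^(L/10) = 10^(86/10) + 10^(80/10) + 10^(88/10) + 10^(97/10) + 10^(79/10) = 6.220e+09.
L_total = 10·log₁₀(6.220e+09) = 97.94 dB.

97.9 dB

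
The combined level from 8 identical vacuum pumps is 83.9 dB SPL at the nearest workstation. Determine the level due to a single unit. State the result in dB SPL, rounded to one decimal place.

For N identical incoherent sources L_total = L₁ + 10·log₁₀ N, so L₁ = 83.9 − 10·log₁₀(8) = 83.9 − 9.031.

74.9 dB SPL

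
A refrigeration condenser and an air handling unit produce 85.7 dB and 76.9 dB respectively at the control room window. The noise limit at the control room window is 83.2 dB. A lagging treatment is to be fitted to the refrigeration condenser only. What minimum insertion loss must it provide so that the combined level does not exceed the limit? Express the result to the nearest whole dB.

The untreated sources together contribute 10^(76.9/10) = 4.898e+07, i.e. 76.90 dB.
To meet 83.2 dB overall, the treated refrigeration condenser may contribute at most 10^(83.2/10) − 4.898e+07 = 1.600e+08, i.e. 82.04 dB.
So the refrigeration condenser must be reduced from 85.7 to 82.04 dB: IL = 3.66 dB.

4 dB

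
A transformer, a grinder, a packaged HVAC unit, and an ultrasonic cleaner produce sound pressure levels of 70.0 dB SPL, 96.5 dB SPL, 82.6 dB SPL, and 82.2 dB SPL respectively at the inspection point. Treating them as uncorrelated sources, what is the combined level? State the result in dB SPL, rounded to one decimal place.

96.8 dB SPL

Incoherent sources combine by intensity addition: L_total = 10·log₁₀(Σ 10^(L_i/10)).
Σ 10^(L/10) = 10^(70.0/10) + 10^(96.5/10) + 10^(82.6/10) + 10^(82.2/10) = 4.825e+09.
L_total = 10·log₁₀(4.825e+09) = 96.83 dB SPL.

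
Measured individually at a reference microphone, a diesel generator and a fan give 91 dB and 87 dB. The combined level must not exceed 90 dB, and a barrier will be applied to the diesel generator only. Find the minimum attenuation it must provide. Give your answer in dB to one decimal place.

4.0 dB

The untreated sources together contribute 10^(87/10) = 5.012e+08, i.e. 87.00 dB.
The limit corresponds to 10^(90/10) = 1.000e+09; subtracting the fixed part leaves 4.988e+08 for the diesel generator, i.e. 86.98 dB.
Required insertion loss = 91 − 86.98 = 4.02 dB.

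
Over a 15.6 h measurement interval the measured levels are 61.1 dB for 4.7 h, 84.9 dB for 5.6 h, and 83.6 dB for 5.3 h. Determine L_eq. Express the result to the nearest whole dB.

Weight each interval's intensity by its duration and average over T = 15.6 h:
Σ tᵢ·10^(Lᵢ/10) = 4.7·10^(61.1/10) + 5.6·10^(84.9/10) + 5.3·10^(83.6/10) = 2.951e+09.
L_eq = 10·log₁₀(2.951e+09/15.6) = 82.77 dB.

83 dB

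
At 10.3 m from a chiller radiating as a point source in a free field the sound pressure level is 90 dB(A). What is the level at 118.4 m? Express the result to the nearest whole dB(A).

69 dB(A)

Spherical spreading from a point source gives a 20·log₁₀(r₂/r₁) drop.
L₂ = 90 − 20·log₁₀(118.4/10.3) = 90 − 21.210 = 68.79 dB(A).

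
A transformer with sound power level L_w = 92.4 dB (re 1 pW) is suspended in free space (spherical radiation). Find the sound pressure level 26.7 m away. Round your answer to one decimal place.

52.9 dB

Free-field spherical radiation: L_p = L_w − 10·log₁₀(4π·r²), r = 26.7 m.
4π·r² = 8958 m², 10·log₁₀ of that is 39.522 dB.
L_p = 92.4 − 39.522 = 52.88 dB.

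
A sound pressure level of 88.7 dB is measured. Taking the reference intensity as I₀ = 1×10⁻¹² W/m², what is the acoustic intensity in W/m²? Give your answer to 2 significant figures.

I/I₀ = 10^(88.7/10) = 7.413e+08, so I = 7.413e+08 × 10⁻¹² W/m².

0.00074 W/m²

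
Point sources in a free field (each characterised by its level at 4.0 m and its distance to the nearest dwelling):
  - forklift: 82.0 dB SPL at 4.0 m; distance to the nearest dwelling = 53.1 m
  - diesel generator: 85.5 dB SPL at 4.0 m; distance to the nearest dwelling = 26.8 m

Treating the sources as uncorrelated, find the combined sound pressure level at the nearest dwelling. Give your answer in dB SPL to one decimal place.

69.4 dB SPL

Apply inverse-square spreading to bring every level to the receiver, then sum 10^(L/10).
forklift: 82.0 − 20·log₁₀(53.1/4.0) = 82.0 − 22.46 = 59.54 dB SPL.
diesel generator: 85.5 − 20·log₁₀(26.8/4.0) = 85.5 − 16.52 = 68.98 dB SPL.
Σ 10^(L/10) = 8.803e+06 → L_total = 10·log₁₀(8.803e+06) = 69.45 dB SPL.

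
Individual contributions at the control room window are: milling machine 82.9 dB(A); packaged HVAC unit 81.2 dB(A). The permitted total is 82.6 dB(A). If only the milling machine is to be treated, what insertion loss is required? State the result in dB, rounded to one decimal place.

5.9 dB

Everything except the milling machine sums to 10^(81.2/10) = 1.318e+08 in linear terms, 81.20 dB(A).
To meet 82.6 dB(A) overall, the treated milling machine may contribute at most 10^(82.6/10) − 1.318e+08 = 5.014e+07, i.e. 77.00 dB(A).
Required insertion loss = 82.9 − 77.00 = 5.90 dB.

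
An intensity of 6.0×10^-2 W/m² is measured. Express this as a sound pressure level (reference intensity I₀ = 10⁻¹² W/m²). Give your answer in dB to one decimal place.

107.8 dB

Dividing by I₀ shifts the exponent by 12: I/I₀ = 6.0×10^10.
L = 10·(0.7782 + 10) = 107.78 dB.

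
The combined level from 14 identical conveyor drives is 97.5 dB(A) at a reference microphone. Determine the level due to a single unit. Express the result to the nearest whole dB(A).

86 dB(A)

Dividing the total intensity by 14 lowers the level by 10·log₁₀ 14 = 11.461 dB: L₁ = 97.5 − 11.461.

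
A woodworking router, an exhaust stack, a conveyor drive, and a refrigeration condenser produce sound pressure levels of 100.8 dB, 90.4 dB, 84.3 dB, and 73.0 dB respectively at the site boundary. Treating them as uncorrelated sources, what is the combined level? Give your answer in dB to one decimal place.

101.3 dB

For uncorrelated sources the intensities add, so convert each level to linear form, sum, and take 10·log₁₀ of the total.
Σ 10^(L/10) = 10^(100.8/10) + 10^(90.4/10) + 10^(84.3/10) + 10^(73.0/10) = 1.341e+10.
L_total = 10·log₁₀(1.341e+10) = 101.27 dB.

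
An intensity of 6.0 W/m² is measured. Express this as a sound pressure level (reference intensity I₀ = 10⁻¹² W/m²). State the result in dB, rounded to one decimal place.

L = 10·log₁₀(I/I₀) = 10·log₁₀(6.0/10⁻¹²) = 10·log₁₀(6.0×10^12).
L = 10·(0.7782 + 12) = 127.78 dB.

127.8 dB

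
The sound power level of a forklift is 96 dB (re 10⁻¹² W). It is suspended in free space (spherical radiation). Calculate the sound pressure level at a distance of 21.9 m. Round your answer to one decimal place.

Free-field spherical radiation: L_p = L_w − 10·log₁₀(4π·r²), r = 21.9 m.
4π·r² = 6027 m², 10·log₁₀ of that is 37.801 dB.
L_p = 96 − 37.801 = 58.20 dB.

58.2 dB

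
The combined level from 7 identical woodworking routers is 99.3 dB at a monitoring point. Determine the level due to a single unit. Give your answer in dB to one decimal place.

90.8 dB

For N identical incoherent sources L_total = L₁ + 10·log₁₀ N, so L₁ = 99.3 − 10·log₁₀(7) = 99.3 − 8.451.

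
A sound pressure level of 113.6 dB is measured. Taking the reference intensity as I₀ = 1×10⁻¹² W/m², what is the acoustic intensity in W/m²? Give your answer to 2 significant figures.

0.23 W/m²

I/I₀ = 10^(113.6/10) = 2.291e+11, so I = 2.291e+11 × 10⁻¹² W/m².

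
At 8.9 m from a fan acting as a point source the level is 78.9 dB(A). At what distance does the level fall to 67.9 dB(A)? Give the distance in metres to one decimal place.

Point-source spreading drops the level by 20·log₁₀(r₂/r₁); inverting, r₂/r₁ = 10^(ΔL/20).
r₂ = 8.9·10^((78.9−67.9)/20) = 8.9·10^(11.0/20) = 31.58 m.

31.6 m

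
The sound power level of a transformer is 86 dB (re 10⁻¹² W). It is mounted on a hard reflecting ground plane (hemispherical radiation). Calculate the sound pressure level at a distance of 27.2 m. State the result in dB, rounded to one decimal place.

49.3 dB

The power spreads over a hemisphere of area 2π·r², so L_p = L_w − 10·log₁₀(2π·r²).
2π·r² = 4649 m², 10·log₁₀ of that is 36.673 dB.
L_p = 86 − 36.673 = 49.33 dB.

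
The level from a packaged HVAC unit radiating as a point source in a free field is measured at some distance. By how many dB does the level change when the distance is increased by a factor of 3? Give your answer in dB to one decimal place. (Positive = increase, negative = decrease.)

A point source loses 6 dB per doubling of distance; generally ΔL = −20·log₁₀(r₂/r₁).
ΔL = −20·log₁₀(3) = -9.54 dB.

-9.5 dB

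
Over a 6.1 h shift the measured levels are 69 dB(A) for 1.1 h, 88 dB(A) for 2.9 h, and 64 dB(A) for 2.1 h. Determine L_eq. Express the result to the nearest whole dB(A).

85 dB(A)

The energy average is taken in the linear domain: L_eq = 10·log₁₀[(Σ tᵢ·10^(Lᵢ/10))/T], T = 6.1 h.
Σ tᵢ·10^(Lᵢ/10) = 1.1·10^(69/10) + 2.9·10^(88/10) + 2.1·10^(64/10) = 1.844e+09.
L_eq = 10·log₁₀(1.844e+09/6.1) = 84.80 dB(A).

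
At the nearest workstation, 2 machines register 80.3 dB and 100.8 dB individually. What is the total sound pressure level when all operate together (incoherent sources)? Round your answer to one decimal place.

100.8 dB

Incoherent sources combine by intensity addition: L_total = 10·log₁₀(Σ 10^(L_i/10)).
Σ 10^(L/10) = 10^(80.3/10) + 10^(100.8/10) = 1.213e+10.
L_total = 10·log₁₀(1.213e+10) = 100.84 dB.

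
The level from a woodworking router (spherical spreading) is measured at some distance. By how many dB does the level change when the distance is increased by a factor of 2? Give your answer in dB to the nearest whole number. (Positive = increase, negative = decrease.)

With spherical spreading the level changes by −20·log₁₀(r₂/r₁).
ΔL = −20·log₁₀(2) = -6.02 dB.

-6 dB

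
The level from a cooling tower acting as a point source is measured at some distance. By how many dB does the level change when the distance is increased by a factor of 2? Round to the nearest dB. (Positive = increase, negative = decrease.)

-6 dB

A point source loses 6 dB per doubling of distance; generally ΔL = −20·log₁₀(r₂/r₁).
ΔL = −20·log₁₀(2) = -6.02 dB.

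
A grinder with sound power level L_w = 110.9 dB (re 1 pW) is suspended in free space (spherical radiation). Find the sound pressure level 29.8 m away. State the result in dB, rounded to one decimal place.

The power spreads over a sphere of area 4π·r², so L_p = L_w − 10·log₁₀(4π·r²).
4π·r² = 1.116e+04 m², 10·log₁₀ of that is 40.476 dB.
L_p = 110.9 − 40.476 = 70.42 dB.

70.4 dB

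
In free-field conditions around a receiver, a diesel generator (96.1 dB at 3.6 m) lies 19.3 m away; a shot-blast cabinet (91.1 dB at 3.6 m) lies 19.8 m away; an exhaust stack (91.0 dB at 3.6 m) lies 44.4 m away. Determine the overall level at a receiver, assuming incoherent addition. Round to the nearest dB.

83 dB

Propagate each source to the receiver with L = L_ref − 20·log₁₀(r/r_ref), then add intensities.
diesel generator: 96.1 − 20·log₁₀(19.3/3.6) = 96.1 − 14.59 = 81.51 dB.
shot-blast cabinet: 91.1 − 20·log₁₀(19.8/3.6) = 91.1 − 14.81 = 76.29 dB.
exhaust stack: 91.0 − 20·log₁₀(44.4/3.6) = 91.0 − 21.82 = 69.18 dB.
Σ 10^(L/10) = 1.926e+08 → L_total = 10·log₁₀(1.926e+08) = 82.85 dB.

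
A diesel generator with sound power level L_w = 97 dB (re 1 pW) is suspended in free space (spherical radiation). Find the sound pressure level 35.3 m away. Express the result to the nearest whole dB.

55 dB

The power spreads over a sphere of area 4π·r², so L_p = L_w − 10·log₁₀(4π·r²).
4π·r² = 1.566e+04 m², 10·log₁₀ of that is 41.948 dB.
L_p = 97 − 41.948 = 55.05 dB.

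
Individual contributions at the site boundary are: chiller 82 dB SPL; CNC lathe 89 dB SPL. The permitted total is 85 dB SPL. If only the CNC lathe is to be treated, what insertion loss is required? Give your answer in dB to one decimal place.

7.0 dB

Everything except the CNC lathe sums to 10^(82/10) = 1.585e+08 in linear terms, 82.00 dB SPL.
To meet 85 dB SPL overall, the treated CNC lathe may contribute at most 10^(85/10) − 1.585e+08 = 1.577e+08, i.e. 81.98 dB SPL.
Required insertion loss = 89 − 81.98 = 7.02 dB.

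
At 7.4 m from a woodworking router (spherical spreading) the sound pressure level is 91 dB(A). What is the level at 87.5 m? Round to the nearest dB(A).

For a point source, L₂ = L₁ − 20·log₁₀(r₂/r₁).
L₂ = 91 − 20·log₁₀(87.5/7.4) = 91 − 21.456 = 69.54 dB(A).

70 dB(A)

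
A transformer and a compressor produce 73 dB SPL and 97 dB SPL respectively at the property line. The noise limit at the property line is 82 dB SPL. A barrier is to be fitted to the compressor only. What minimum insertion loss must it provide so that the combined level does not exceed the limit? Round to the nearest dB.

Everything except the compressor sums to 10^(73/10) = 1.995e+07 in linear terms, 73.00 dB SPL.
The limit corresponds to 10^(82/10) = 1.585e+08; subtracting the fixed part leaves 1.385e+08 for the compressor, i.e. 81.42 dB SPL.
So the compressor must be reduced from 97 to 81.42 dB SPL: IL = 15.58 dB.

16 dB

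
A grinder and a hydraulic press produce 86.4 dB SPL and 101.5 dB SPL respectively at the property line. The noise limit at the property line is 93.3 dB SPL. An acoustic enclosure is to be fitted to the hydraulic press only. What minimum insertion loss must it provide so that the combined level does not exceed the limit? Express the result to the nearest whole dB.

9 dB

Fixed contribution from the other source: Σ 10^(L/10) = 10^(86.4/10) = 4.365e+08 (86.40 dB SPL).
To meet 93.3 dB SPL overall, the treated hydraulic press may contribute at most 10^(93.3/10) − 4.365e+08 = 1.701e+09, i.e. 92.31 dB SPL.
So the hydraulic press must be reduced from 101.5 to 92.31 dB SPL: IL = 9.19 dB.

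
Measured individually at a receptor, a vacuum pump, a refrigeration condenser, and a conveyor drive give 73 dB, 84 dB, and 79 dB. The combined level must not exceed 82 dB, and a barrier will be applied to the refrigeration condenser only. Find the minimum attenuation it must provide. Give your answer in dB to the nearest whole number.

6 dB

Everything except the refrigeration condenser sums to 10^(73/10) + 10^(79/10) = 9.939e+07 in linear terms, 79.97 dB.
The limit corresponds to 10^(82/10) = 1.585e+08; subtracting the fixed part leaves 5.910e+07 for the refrigeration condenser, i.e. 77.72 dB.
So the refrigeration condenser must be reduced from 84 to 77.72 dB: IL = 6.28 dB.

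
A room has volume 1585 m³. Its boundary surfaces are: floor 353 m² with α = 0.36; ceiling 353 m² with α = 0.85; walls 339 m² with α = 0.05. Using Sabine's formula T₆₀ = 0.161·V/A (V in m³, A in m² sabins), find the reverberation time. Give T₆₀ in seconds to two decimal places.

0.57 s

Summing Sᵢαᵢ: 353·0.36 + 353·0.85 + 339·0.05 = 444.08 m².
T₆₀ = 0.161·V/A = 0.161·1585/444.08 = 0.575 s.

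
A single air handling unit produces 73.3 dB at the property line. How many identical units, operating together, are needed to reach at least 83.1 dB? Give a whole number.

10

The shortfall is 83.1 − 73.3 = 9.8 dB, and N units add 10·log₁₀ N, so need 10·log₁₀ N ≥ 9.8.
N ≥ 10^(9.8/10) = 9.550, so N = 10.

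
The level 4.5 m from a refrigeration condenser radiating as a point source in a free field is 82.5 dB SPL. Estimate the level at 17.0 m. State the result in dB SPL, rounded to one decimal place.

Point-source attenuation: ΔL = 20·log₁₀(r₂/r₁) = 20·log₁₀(17.0/4.5) = 11.545 dB.
L₂ = 82.5 − 20·log₁₀(17.0/4.5) = 82.5 − 11.545 = 70.96 dB SPL.

71.0 dB SPL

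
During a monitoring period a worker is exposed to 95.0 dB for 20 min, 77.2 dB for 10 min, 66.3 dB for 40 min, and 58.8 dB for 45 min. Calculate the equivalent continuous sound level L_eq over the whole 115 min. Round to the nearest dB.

L_eq = 10·log₁₀[(1/T)·Σ tᵢ·10^(Lᵢ/10)] with T = 115 min.
Σ tᵢ·10^(Lᵢ/10) = 20·10^(95.0/10) + 10·10^(77.2/10) + 40·10^(66.3/10) + 45·10^(58.8/10) = 6.398e+10.
L_eq = 10·log₁₀(6.398e+10/115) = 87.45 dB.

87 dB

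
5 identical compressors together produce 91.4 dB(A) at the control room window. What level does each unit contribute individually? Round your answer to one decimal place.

5 equal contributions raise the level by 10·log₁₀ 5 = 6.990 dB, so each unit alone gives 91.4 − 6.990.

84.4 dB(A)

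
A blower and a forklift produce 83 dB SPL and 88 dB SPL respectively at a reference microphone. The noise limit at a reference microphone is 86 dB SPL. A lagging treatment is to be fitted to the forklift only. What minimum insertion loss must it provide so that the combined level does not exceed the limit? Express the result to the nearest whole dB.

Everything except the forklift sums to 10^(83/10) = 1.995e+08 in linear terms, 83.00 dB SPL.
To meet 86 dB SPL overall, the treated forklift may contribute at most 10^(86/10) − 1.995e+08 = 1.986e+08, i.e. 82.98 dB SPL.
Required insertion loss = 88 − 82.98 = 5.02 dB.

5 dB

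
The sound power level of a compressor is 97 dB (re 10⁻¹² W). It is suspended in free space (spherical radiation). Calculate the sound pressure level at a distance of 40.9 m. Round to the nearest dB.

L_p = L_w − 10·log₁₀(4π·r²) with r = 40.9 m.
4π·r² = 2.102e+04 m², 10·log₁₀ of that is 43.227 dB.
L_p = 97 − 43.227 = 53.77 dB.

54 dB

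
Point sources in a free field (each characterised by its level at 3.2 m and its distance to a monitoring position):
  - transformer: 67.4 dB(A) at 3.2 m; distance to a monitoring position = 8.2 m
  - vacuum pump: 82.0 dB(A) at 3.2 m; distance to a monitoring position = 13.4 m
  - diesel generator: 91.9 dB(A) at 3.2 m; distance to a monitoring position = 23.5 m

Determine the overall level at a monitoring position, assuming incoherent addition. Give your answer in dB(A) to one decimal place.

75.9 dB(A)

Propagate each source to the receiver with L = L_ref − 20·log₁₀(r/r_ref), then add intensities.
transformer: 67.4 − 20·log₁₀(8.2/3.2) = 67.4 − 8.17 = 59.23 dB(A).
vacuum pump: 82.0 − 20·log₁₀(13.4/3.2) = 82.0 − 12.44 = 69.56 dB(A).
diesel generator: 91.9 − 20·log₁₀(23.5/3.2) = 91.9 − 17.32 = 74.58 dB(A).
Σ 10^(L/10) = 3.859e+07 → L_total = 10·log₁₀(3.859e+07) = 75.87 dB(A).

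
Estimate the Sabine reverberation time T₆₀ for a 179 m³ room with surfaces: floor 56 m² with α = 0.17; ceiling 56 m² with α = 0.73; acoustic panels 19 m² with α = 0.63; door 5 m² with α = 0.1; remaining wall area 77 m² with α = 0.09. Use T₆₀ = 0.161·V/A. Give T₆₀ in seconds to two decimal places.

A = Σ Sᵢαᵢ = 56·0.17 + 56·0.73 + 19·0.63 + 5·0.1 + 77·0.09 = 69.80 m².
T₆₀ = 0.161·V/A = 0.161·179/69.80 = 0.413 s.

0.41 s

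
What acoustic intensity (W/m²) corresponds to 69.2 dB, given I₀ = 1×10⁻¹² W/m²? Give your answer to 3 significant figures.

8.32e-06 W/m²

I/I₀ = 10^(69.2/10) = 8.318e+06, so I = 8.318e+06 × 10⁻¹² W/m².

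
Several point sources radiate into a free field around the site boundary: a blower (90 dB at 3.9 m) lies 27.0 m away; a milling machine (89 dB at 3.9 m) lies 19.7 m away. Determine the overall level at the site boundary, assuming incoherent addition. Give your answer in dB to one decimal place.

Propagate each source to the receiver with L = L_ref − 20·log₁₀(r/r_ref), then add intensities.
blower: 90 − 20·log₁₀(27.0/3.9) = 90 − 16.81 = 73.19 dB.
milling machine: 89 − 20·log₁₀(19.7/3.9) = 89 − 14.07 = 74.93 dB.
Σ 10^(L/10) = 5.200e+07 → L_total = 10·log₁₀(5.200e+07) = 77.16 dB.

77.2 dB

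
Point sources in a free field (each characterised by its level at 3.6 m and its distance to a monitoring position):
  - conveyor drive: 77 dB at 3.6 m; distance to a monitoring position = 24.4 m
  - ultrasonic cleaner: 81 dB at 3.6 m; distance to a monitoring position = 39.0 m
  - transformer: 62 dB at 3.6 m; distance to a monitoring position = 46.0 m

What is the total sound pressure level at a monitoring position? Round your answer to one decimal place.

63.4 dB

Propagate each source to the receiver with L = L_ref − 20·log₁₀(r/r_ref), then add intensities.
conveyor drive: 77 − 20·log₁₀(24.4/3.6) = 77 − 16.62 = 60.38 dB.
ultrasonic cleaner: 81 − 20·log₁₀(39.0/3.6) = 81 − 20.70 = 60.30 dB.
transformer: 62 − 20·log₁₀(46.0/3.6) = 62 − 22.13 = 39.87 dB.
Σ 10^(L/10) = 2.173e+06 → L_total = 10·log₁₀(2.173e+06) = 63.37 dB.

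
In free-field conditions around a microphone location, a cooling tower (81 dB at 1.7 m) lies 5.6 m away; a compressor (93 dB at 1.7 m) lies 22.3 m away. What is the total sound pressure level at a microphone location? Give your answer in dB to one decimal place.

73.7 dB

First find each source's level at the receiver (point-source: −20·log₁₀(r/r_ref)), then combine on an intensity basis.
cooling tower: 81 − 20·log₁₀(5.6/1.7) = 81 − 10.35 = 70.65 dB.
compressor: 93 − 20·log₁₀(22.3/1.7) = 93 − 22.36 = 70.64 dB.
Σ 10^(L/10) = 2.320e+07 → L_total = 10·log₁₀(2.320e+07) = 73.65 dB.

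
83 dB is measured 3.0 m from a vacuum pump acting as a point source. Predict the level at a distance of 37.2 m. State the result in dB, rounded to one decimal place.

For a point source, L₂ = L₁ − 20·log₁₀(r₂/r₁).
L₂ = 83 − 20·log₁₀(37.2/3.0) = 83 − 21.868 = 61.13 dB.

61.1 dB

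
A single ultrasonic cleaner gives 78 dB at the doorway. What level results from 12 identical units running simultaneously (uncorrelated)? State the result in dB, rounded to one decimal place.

88.8 dB

With 12 equal, uncorrelated contributions the intensity is 12× that of one unit, giving a rise of 10·log₁₀ 12.
L_total = 78 + 10·log₁₀(12) = 78 + 10.792 = 88.79 dB.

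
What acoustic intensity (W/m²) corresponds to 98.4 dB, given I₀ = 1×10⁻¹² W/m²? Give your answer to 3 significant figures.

0.00692 W/m²

L = 10·log₁₀(I/I₀) ⇒ I = I₀·10^(L/10) = 10⁻¹² × 10^9.84.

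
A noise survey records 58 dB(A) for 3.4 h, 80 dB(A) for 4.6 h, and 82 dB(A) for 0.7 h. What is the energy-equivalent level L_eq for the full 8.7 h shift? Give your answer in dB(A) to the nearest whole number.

L_eq = 10·log₁₀[(1/T)·Σ tᵢ·10^(Lᵢ/10)] with T = 8.7 h.
Σ tᵢ·10^(Lᵢ/10) = 3.4·10^(58/10) + 4.6·10^(80/10) + 0.7·10^(82/10) = 5.731e+08.
L_eq = 10·log₁₀(5.731e+08/8.7) = 78.19 dB(A).

78 dB(A)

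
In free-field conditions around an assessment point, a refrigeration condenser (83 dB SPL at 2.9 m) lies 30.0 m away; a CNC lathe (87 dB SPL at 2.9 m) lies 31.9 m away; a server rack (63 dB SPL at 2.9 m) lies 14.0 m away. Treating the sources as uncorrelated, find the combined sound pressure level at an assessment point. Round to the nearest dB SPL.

First find each source's level at the receiver (point-source: −20·log₁₀(r/r_ref)), then combine on an intensity basis.
refrigeration condenser: 83 − 20·log₁₀(30.0/2.9) = 83 − 20.29 = 62.71 dB SPL.
CNC lathe: 87 − 20·log₁₀(31.9/2.9) = 87 − 20.83 = 66.17 dB SPL.
server rack: 63 − 20·log₁₀(14.0/2.9) = 63 − 13.67 = 49.33 dB SPL.
Σ 10^(L/10) = 6.092e+06 → L_total = 10·log₁₀(6.092e+06) = 67.85 dB SPL.

68 dB SPL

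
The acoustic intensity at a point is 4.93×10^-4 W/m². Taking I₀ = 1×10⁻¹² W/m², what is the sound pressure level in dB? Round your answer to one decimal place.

Dividing by I₀ shifts the exponent by 12: I/I₀ = 4.93×10^8.
L = 10·(0.6928 + 8) = 86.93 dB.

86.9 dB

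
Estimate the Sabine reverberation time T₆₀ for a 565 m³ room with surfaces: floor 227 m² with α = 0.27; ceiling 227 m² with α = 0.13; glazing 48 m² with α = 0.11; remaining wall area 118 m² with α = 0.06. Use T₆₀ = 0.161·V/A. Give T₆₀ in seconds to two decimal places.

A = Σ Sᵢαᵢ = 227·0.27 + 227·0.13 + 48·0.11 + 118·0.06 = 103.16 m².
T₆₀ = 0.161·V/A = 0.161·565/103.16 = 0.882 s.

0.88 s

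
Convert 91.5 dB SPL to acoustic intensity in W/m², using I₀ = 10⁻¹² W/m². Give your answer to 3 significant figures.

0.00141 W/m²

L = 10·log₁₀(I/I₀) ⇒ I = I₀·10^(L/10) = 10⁻¹² × 10^9.15.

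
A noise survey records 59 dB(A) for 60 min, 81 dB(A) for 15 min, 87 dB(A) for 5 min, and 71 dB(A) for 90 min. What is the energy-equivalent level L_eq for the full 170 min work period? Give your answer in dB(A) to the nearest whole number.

L_eq = 10·log₁₀[(1/T)·Σ tᵢ·10^(Lᵢ/10)] with T = 170 min.
Σ tᵢ·10^(Lᵢ/10) = 60·10^(59/10) + 15·10^(81/10) + 5·10^(87/10) + 90·10^(71/10) = 5.575e+09.
L_eq = 10·log₁₀(5.575e+09/170) = 75.16 dB(A).

75 dB(A)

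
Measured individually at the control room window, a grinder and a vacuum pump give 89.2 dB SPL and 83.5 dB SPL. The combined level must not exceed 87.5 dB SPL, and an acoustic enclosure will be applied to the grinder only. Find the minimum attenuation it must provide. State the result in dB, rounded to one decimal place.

Everything except the grinder sums to 10^(83.5/10) = 2.239e+08 in linear terms, 83.50 dB SPL.
The limit corresponds to 10^(87.5/10) = 5.623e+08; subtracting the fixed part leaves 3.385e+08 for the grinder, i.e. 85.30 dB SPL.
Required insertion loss = 89.2 − 85.30 = 3.90 dB.

3.9 dB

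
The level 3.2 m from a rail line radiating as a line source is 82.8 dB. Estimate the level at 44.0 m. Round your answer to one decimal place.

For a line source, L₂ = L₁ − 10·log₁₀(r₂/r₁).
L₂ = 82.8 − 10·log₁₀(44.0/3.2) = 82.8 − 11.383 = 71.42 dB.

71.4 dB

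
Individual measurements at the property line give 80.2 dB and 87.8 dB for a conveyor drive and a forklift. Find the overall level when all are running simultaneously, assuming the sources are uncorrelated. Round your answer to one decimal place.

For uncorrelated sources the intensities add, so convert each level to linear form, sum, and take 10·log₁₀ of the total.
Σ 10^(L/10) = 10^(80.2/10) + 10^(87.8/10) = 7.073e+08.
L_total = 10·log₁₀(7.073e+08) = 88.50 dB.

88.5 dB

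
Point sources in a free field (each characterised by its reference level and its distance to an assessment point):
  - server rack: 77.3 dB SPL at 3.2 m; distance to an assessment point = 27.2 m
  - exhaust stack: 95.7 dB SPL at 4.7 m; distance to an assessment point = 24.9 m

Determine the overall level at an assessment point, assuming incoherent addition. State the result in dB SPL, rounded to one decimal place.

81.2 dB SPL

First find each source's level at the receiver (point-source: −20·log₁₀(r/r_ref)), then combine on an intensity basis.
server rack: 77.3 − 20·log₁₀(27.2/3.2) = 77.3 − 18.59 = 58.71 dB SPL.
exhaust stack: 95.7 − 20·log₁₀(24.9/4.7) = 95.7 − 14.48 = 81.22 dB SPL.
Σ 10^(L/10) = 1.331e+08 → L_total = 10·log₁₀(1.331e+08) = 81.24 dB SPL.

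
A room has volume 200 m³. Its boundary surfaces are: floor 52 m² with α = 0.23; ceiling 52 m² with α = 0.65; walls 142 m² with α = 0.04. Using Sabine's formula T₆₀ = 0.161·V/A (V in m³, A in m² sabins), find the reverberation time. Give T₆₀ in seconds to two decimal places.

0.63 s

Summing Sᵢαᵢ: 52·0.23 + 52·0.65 + 142·0.04 = 51.44 m².
T₆₀ = 0.161 × 200 / 51.44 = 0.626 s.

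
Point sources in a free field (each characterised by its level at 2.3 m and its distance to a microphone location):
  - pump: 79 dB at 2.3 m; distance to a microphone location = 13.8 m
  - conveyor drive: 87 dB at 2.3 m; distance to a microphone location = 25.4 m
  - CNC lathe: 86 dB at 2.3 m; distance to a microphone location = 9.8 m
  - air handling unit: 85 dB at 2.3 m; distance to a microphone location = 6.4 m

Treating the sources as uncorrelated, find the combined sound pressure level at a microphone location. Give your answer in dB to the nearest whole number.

78 dB

Apply inverse-square spreading to bring every level to the receiver, then sum 10^(L/10).
pump: 79 − 20·log₁₀(13.8/2.3) = 79 − 15.56 = 63.44 dB.
conveyor drive: 87 − 20·log₁₀(25.4/2.3) = 87 − 20.86 = 66.14 dB.
CNC lathe: 86 − 20·log₁₀(9.8/2.3) = 86 − 12.59 = 73.41 dB.
air handling unit: 85 − 20·log₁₀(6.4/2.3) = 85 − 8.89 = 76.11 dB.
Σ 10^(L/10) = 6.909e+07 → L_total = 10·log₁₀(6.909e+07) = 78.39 dB.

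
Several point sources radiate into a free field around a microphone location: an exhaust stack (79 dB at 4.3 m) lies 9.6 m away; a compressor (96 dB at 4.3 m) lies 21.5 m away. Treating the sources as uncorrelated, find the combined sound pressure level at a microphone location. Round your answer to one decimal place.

82.4 dB

Apply inverse-square spreading to bring every level to the receiver, then sum 10^(L/10).
exhaust stack: 79 − 20·log₁₀(9.6/4.3) = 79 − 6.98 = 72.02 dB.
compressor: 96 − 20·log₁₀(21.5/4.3) = 96 − 13.98 = 82.02 dB.
Σ 10^(L/10) = 1.752e+08 → L_total = 10·log₁₀(1.752e+08) = 82.43 dB.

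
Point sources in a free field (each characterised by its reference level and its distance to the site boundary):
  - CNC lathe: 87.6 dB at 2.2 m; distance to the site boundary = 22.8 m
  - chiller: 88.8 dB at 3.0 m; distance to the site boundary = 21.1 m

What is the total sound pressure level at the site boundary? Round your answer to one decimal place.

Apply inverse-square spreading to bring every level to the receiver, then sum 10^(L/10).
CNC lathe: 87.6 − 20·log₁₀(22.8/2.2) = 87.6 − 20.31 = 67.29 dB.
chiller: 88.8 − 20·log₁₀(21.1/3.0) = 88.8 − 16.94 = 71.86 dB.
Σ 10^(L/10) = 2.069e+07 → L_total = 10·log₁₀(2.069e+07) = 73.16 dB.

73.2 dB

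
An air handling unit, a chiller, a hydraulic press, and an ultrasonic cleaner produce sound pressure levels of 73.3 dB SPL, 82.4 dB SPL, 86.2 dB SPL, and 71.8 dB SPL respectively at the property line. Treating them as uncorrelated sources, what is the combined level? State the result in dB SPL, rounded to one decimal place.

Incoherent sources combine by intensity addition: L_total = 10·log₁₀(Σ 10^(L_i/10)).
Σ 10^(L/10) = 10^(73.3/10) + 10^(82.4/10) + 10^(86.2/10) + 10^(71.8/10) = 6.272e+08.
L_total = 10·log₁₀(6.272e+08) = 87.97 dB SPL.

88.0 dB SPL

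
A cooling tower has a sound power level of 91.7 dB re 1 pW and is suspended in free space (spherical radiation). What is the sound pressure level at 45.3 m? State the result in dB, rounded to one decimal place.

47.6 dB

The power spreads over a sphere of area 4π·r², so L_p = L_w − 10·log₁₀(4π·r²).
4π·r² = 2.579e+04 m², 10·log₁₀ of that is 44.114 dB.
L_p = 91.7 − 44.114 = 47.59 dB.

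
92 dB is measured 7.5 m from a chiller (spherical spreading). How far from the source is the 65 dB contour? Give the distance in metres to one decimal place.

The 27.0 dB drop corresponds to a distance ratio of 10^(27.0/20) for a point source.
r₂ = 7.5·10^((92−65)/20) = 7.5·10^(27.0/20) = 167.90 m.

167.9 m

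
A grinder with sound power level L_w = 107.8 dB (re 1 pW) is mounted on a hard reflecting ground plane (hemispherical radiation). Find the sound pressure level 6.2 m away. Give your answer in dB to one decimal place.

84.0 dB

L_p = L_w − 10·log₁₀(2π·r²) with r = 6.2 m.
2π·r² = 241.5 m², 10·log₁₀ of that is 23.830 dB.
L_p = 107.8 − 23.830 = 83.97 dB.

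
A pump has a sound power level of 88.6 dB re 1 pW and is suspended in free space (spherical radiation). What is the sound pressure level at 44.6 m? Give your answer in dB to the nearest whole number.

45 dB

Free-field spherical radiation: L_p = L_w − 10·log₁₀(4π·r²), r = 44.6 m.
4π·r² = 2.5e+04 m², 10·log₁₀ of that is 43.979 dB.
L_p = 88.6 − 43.979 = 44.62 dB.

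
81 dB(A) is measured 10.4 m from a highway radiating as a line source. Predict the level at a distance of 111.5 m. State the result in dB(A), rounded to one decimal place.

70.7 dB(A)

Cylindrical spreading from a line source gives a 10·log₁₀(r₂/r₁) drop.
L₂ = 81 − 10·log₁₀(111.5/10.4) = 81 − 10.302 = 70.70 dB(A).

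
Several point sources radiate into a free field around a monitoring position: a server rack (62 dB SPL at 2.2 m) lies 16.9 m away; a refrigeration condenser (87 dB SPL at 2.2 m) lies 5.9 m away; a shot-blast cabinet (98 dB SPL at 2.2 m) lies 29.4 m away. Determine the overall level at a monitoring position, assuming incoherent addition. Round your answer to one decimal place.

80.2 dB SPL

Apply inverse-square spreading to bring every level to the receiver, then sum 10^(L/10).
server rack: 62 − 20·log₁₀(16.9/2.2) = 62 − 17.71 = 44.29 dB SPL.
refrigeration condenser: 87 − 20·log₁₀(5.9/2.2) = 87 − 8.57 = 78.43 dB SPL.
shot-blast cabinet: 98 − 20·log₁₀(29.4/2.2) = 98 − 22.52 = 75.48 dB SPL.
Σ 10^(L/10) = 1.050e+08 → L_total = 10·log₁₀(1.050e+08) = 80.21 dB SPL.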